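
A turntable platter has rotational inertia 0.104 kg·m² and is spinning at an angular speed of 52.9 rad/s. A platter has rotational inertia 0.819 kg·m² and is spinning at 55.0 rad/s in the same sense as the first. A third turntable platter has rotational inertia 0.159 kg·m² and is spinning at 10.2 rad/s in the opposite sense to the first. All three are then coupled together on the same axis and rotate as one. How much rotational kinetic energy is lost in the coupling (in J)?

ΔKE lost ≈ 286 J

No external torque acts about the common axis, so total angular momentum is conserved.
Taking A's sense as positive: L = (0.1040)(52.9) + (0.8190)(55.0) − (0.1590)(10.2) = 48.92 kg·m²·rad/s.
Combined I = 0.1040 + 0.8190 + 0.1590 = 1.082 kg·m².
ω_f = L / I = 48.92 / 1.082 = 45.22 rad/s.
KE_i = ½ΣIω² = 1393 J; KE_f = ½(1.082)(45.22)² = 1106 J.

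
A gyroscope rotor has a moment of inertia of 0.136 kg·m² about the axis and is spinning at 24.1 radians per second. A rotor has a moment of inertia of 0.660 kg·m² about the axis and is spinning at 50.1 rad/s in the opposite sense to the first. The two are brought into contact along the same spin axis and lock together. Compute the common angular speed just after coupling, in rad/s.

No external torque acts about the common axis, so total angular momentum is conserved.
Taking A's sense as positive: L = (0.1360)(24.1) − (0.6600)(50.1) = -29.79 kg·m²·rad/s.
Combined I = 0.1360 + 0.6600 = 0.7960 kg·m².
ω_f = L / I = -29.79 / 0.7960 = -37.42 rad/s.

|ω_f| ≈ 37.4 rad/s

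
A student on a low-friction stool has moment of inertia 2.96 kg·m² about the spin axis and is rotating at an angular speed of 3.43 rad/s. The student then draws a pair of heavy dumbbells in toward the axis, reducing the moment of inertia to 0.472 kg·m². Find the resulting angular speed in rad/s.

ω₂ ≈ 21.5 rad/s

Angular momentum about the spin axis is conserved since the torque about it is zero.
ω₂ = I₁ω₁ / I₂ = (2.960)(3.43 rad/s) / (0.4720) = 21.51 rad/s.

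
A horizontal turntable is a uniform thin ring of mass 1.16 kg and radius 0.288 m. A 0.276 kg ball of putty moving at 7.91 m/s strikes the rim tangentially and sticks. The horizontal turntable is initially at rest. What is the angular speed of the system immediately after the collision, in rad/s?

About the axle the impulsive forces during the collision are internal, so angular momentum about that axis is conserved.
I_p = (1.16)(0.288)² = 0.09622 kg·m². Taking the sense of the ball of putty's angular momentum as positive, L_{ball} = m v R = (0.276)(7.91)(0.288) = 0.6288 kg·m²/s.
L_i = 0 + 0.6288 = 0.6288 kg·m²/s.
After sticking, I_f = I_p + m R² = 0.09622 + (0.276)(0.288)² = 0.1191 kg·m².
ω_f = L_i / I_f = 0.6288 / 0.1191 = 5.279 rad/s.

|ω_f| ≈ 5.28 rad/s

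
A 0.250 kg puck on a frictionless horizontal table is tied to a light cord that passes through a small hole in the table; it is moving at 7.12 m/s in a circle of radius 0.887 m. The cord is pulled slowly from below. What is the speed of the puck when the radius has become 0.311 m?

Central (radial) force ⇒ zero torque about the center ⇒ m v r is constant.
v₂ = v₁ r₁ / r₂ = (7.12)(0.887) / (0.311) = 20.31 m/s.

v₂ ≈ 20.3 m/s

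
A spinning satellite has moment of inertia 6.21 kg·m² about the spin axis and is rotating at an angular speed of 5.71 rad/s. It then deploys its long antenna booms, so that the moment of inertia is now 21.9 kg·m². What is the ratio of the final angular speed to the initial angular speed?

With no external torque about the axis, L is conserved: I₁ω₁ = I₂ω₂.
ω₂/ω₁ = I₁/I₂ = 6.210 / 21.90 = 0.2836.

ω₂/ω₁ ≈ 0.284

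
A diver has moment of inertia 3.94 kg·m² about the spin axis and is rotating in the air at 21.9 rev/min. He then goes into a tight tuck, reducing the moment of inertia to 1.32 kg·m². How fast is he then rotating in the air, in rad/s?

No external torque acts about the spin axis, so angular momentum is conserved.
ω₂ = I₁ω₁ / I₂ = (3.940)(21.9 rpm) / (1.320) = 65.37 rpm = 6.845 rad/s.

ω₂ ≈ 6.85 rad/s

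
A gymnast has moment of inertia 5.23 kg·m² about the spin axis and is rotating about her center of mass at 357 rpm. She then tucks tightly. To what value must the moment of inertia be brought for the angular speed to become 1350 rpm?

I₂ ≈ 1.38 kg·m²

Angular momentum about the spin axis is conserved since the torque about it is zero.
I₂ = I₁ω₁ / ω₂ = (5.23)(357) / (1350) = 1.383 kg·m².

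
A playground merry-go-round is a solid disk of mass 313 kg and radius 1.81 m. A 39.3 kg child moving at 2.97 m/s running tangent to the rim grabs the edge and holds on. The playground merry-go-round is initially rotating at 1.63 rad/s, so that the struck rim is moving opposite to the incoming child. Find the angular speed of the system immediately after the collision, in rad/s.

The axle reaction passes through the axle and exerts no torque about it; angular momentum about the axle is conserved through the impact.
I_p = ½(313)(1.81)² = 512.7 kg·m². Taking the sense of the child's angular momentum as positive, L_{child} = m v R = (39.3)(2.97)(1.81) = 211.3 kg·m²/s.
L_i = −I_p ω_p + m v R = −(512.7)(1.63) + 211.3 = -624.5 kg·m²/s.
After sticking, I_f = I_p + m R² = 512.7 + (39.3)(1.81)² = 641.5 kg·m².
ω_f = L_i / I_f = -624.5 / 641.5 = -0.9735 rad/s.

|ω_f| ≈ 0.973 rad/s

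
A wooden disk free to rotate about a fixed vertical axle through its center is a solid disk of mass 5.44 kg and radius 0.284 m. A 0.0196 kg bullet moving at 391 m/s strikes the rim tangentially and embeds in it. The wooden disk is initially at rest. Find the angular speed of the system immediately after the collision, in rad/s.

The axle reaction passes through the axle and exerts no torque about it; angular momentum about the axle is conserved through the impact.
I_p = ½(5.44)(0.284)² = 0.2194 kg·m². Taking the sense of the bullet's angular momentum as positive, L_{bullet} = m v R = (0.0196)(391)(0.284) = 2.176 kg·m²/s.
L_i = 0 + 2.176 = 2.176 kg·m²/s.
After sticking, I_f = I_p + m R² = 0.2194 + (0.0196)(0.284)² = 0.2210 kg·m².
ω_f = L_i / I_f = 2.176 / 0.2210 = 9.850 rad/s.

|ω_f| ≈ 9.85 rad/s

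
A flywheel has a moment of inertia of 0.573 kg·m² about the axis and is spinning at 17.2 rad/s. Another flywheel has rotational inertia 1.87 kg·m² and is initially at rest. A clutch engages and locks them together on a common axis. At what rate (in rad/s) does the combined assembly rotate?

The coupling torques are internal; angular momentum about the shared axis is conserved.
Taking A's sense as positive: L = (0.5730)(17.2) = 9.856 kg·m²·rad/s.
Combined I = 0.5730 + 1.870 = 2.443 kg·m².
ω_f = L / I = 9.856 / 2.443 = 4.034 rad/s.

|ω_f| ≈ 4.03 rad/s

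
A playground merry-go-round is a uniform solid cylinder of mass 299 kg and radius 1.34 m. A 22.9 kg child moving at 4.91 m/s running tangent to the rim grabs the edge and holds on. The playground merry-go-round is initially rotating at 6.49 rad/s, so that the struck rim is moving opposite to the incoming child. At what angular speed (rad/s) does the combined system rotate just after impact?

|ω_f| ≈ 5.14 rad/s

The axle reaction passes through the axle and exerts no torque about it; angular momentum about the axle is conserved through the impact.
I_p = ½(299)(1.34)² = 268.4 kg·m². Taking the sense of the child's angular momentum as positive, L_{child} = m v R = (22.9)(4.91)(1.34) = 150.7 kg·m²/s.
L_i = −I_p ω_p + m v R = −(268.4)(6.49) + 150.7 = -1592 kg·m²/s.
After sticking, I_f = I_p + m R² = 268.4 + (22.9)(1.34)² = 309.6 kg·m².
ω_f = L_i / I_f = -1592 / 309.6 = -5.141 rad/s.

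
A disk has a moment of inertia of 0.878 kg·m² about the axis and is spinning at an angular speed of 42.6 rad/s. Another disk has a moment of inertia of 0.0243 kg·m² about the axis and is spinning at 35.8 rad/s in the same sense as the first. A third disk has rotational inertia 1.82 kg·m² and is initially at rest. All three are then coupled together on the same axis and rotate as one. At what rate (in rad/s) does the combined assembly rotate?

|ω_f| ≈ 14.1 rad/s

No external torque acts about the common axis, so total angular momentum is conserved.
Taking A's sense as positive: L = (0.8780)(42.6) + (0.02430)(35.8) = 38.27 kg·m²·rad/s.
Combined I = 0.8780 + 0.02430 + 1.820 = 2.722 kg·m².
ω_f = L / I = 38.27 / 2.722 = 14.06 rad/s.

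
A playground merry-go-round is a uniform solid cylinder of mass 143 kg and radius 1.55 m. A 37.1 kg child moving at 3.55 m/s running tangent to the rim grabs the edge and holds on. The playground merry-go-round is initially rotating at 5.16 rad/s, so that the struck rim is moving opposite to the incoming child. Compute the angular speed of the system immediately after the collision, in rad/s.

About the axle the impulsive forces during the collision are internal, so angular momentum about that axis is conserved.
I_p = ½(143)(1.55)² = 171.8 kg·m². Taking the sense of the child's angular momentum as positive, L_{child} = m v R = (37.1)(3.55)(1.55) = 204.1 kg·m²/s.
L_i = −I_p ω_p + m v R = −(171.8)(5.16) + 204.1 = -682.2 kg·m²/s.
After sticking, I_f = I_p + m R² = 171.8 + (37.1)(1.55)² = 260.9 kg·m².
ω_f = L_i / I_f = -682.2 / 260.9 = -2.615 rad/s.

|ω_f| ≈ 2.61 rad/s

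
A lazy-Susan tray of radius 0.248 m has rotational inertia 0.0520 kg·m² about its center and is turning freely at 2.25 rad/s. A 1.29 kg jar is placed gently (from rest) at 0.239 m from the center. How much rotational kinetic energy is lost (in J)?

energy lost ≈ 0.0772 J

The added mass arrives with no angular momentum about the center, and any external torque about the center is negligible, so the system's angular momentum is conserved.
Added inertia Σmr² = (1.29)(0.239)² = 0.07369 kg·m²; I_f = 0.05200 + 0.07369 = 0.1257 kg·m².
ω_f = I_p ω_i / I_f = (0.05200)(2.25) / 0.1257 = 0.9309 rad/s.
KE_i = ½(0.05200)(2.250 rad/s)² = 0.1316 J; KE_f = ½(0.1257)(0.9309)² = 0.05446 J.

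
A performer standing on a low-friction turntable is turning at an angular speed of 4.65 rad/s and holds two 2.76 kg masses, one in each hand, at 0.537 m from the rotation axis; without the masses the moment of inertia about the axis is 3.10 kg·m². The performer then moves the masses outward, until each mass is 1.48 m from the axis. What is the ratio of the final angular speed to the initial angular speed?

With no external torque about the axis, L is conserved: I₁ω₁ = I₂ω₂.
I₁ = 3.10 + 2(2.76)(0.537)² = 4.692 kg·m²; I₂ = 3.10 + 2(2.76)(1.48)² = 15.19 kg·m².
ω₂/ω₁ = I₁/I₂ = 4.692 / 15.19 = 0.3089.

ω₂/ω₁ ≈ 0.309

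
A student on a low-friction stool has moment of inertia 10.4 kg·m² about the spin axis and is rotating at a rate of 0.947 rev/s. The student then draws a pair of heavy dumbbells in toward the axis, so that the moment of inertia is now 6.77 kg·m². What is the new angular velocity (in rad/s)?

ω₂ ≈ 9.14 rad/s

With no external torque about the axis, L is conserved: I₁ω₁ = I₂ω₂.
ω₂ = I₁ω₁ / I₂ = (10.40)(0.947 rev/s) / (6.770) = 1.455 rev/s = 9.141 rad/s.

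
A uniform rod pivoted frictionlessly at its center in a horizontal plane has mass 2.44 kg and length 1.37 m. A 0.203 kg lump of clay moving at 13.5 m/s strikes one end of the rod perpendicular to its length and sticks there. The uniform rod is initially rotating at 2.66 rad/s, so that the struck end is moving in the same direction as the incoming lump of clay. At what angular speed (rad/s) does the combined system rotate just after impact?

About the pivot the impulsive forces during the collision are internal, so angular momentum about that axis is conserved.
I_p = (1/12)(2.44)(1.37)² = 0.3816 kg·m². Taking the sense of the lump of clay's angular momentum as positive, L_{lump} = m v R = (0.203)(13.5)(1.37/2) = 1.877 kg·m²/s.
L_i = +I_p ω_p + m v R = +(0.3816)(2.66) + 1.877 = 2.892 kg·m²/s.
After sticking, I_f = I_p + m R² = 0.3816 + (0.203)(1.37/2)² = 0.4769 kg·m².
ω_f = L_i / I_f = 2.892 / 0.4769 = 6.065 rad/s.

|ω_f| ≈ 6.07 rad/s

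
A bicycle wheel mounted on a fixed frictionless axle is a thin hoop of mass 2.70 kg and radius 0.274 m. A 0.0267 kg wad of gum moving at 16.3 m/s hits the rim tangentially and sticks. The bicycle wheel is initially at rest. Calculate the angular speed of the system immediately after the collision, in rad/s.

|ω_f| ≈ 0.583 rad/s

The axle reaction passes through the axle and exerts no torque about it; angular momentum about the axle is conserved through the impact.
I_p = (2.70)(0.274)² = 0.2027 kg·m². Taking the sense of the wad of gum's angular momentum as positive, L_{wad} = m v R = (0.0267)(16.3)(0.274) = 0.1192 kg·m²/s.
L_i = 0 + 0.1192 = 0.1192 kg·m²/s.
After sticking, I_f = I_p + m R² = 0.2027 + (0.0267)(0.274)² = 0.2047 kg·m².
ω_f = L_i / I_f = 0.1192 / 0.2047 = 0.5825 rad/s.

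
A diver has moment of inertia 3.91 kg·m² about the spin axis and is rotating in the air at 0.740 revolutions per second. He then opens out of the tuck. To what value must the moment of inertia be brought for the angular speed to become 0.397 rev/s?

I₂ ≈ 7.29 kg·m²

Angular momentum about the spin axis is conserved since the torque about it is zero.
I₂ = I₁ω₁ / ω₂ = (3.91)(0.740) / (0.397) = 7.288 kg·m².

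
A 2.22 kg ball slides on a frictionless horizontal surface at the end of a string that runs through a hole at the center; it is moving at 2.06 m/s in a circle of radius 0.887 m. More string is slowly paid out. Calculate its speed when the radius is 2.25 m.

v₂ ≈ 0.812 m/s

Central (radial) force ⇒ zero torque about the center ⇒ m v r is constant.
v₂ = v₁ r₁ / r₂ = (2.06)(0.887) / (2.25) = 0.8121 m/s.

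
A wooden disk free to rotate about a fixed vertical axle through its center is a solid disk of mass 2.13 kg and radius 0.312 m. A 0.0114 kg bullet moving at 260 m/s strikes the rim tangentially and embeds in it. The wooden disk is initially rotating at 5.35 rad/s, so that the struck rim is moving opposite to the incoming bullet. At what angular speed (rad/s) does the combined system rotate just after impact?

|ω_f| ≈ 3.53 rad/s

The axle reaction passes through the axle and exerts no torque about it; angular momentum about the axle is conserved through the impact.
I_p = ½(2.13)(0.312)² = 0.1037 kg·m². Taking the sense of the bullet's angular momentum as positive, L_{bullet} = m v R = (0.0114)(260)(0.312) = 0.9248 kg·m²/s.
L_i = −I_p ω_p + m v R = −(0.1037)(5.35) + 0.9248 = 0.3701 kg·m²/s.
After sticking, I_f = I_p + m R² = 0.1037 + (0.0114)(0.312)² = 0.1048 kg·m².
ω_f = L_i / I_f = 0.3701 / 0.1048 = 3.532 rad/s.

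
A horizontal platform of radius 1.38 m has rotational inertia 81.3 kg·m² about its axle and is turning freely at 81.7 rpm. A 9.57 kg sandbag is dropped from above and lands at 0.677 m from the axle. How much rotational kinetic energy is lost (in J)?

energy lost ≈ 152 J

No external torque acts about the axle; L_before = L_after.
Added inertia Σmr² = (9.57)(0.677)² = 4.386 kg·m²; I_f = 81.30 + 4.386 = 85.69 kg·m².
ω_f = I_p ω_i / I_f = (81.30)(81.7) / 85.69 = 77.52 rpm.
KE_i = ½(81.30)(8.556 rad/s)² = 2976 J; KE_f = ½(85.69)(8.118)² = 2823 J.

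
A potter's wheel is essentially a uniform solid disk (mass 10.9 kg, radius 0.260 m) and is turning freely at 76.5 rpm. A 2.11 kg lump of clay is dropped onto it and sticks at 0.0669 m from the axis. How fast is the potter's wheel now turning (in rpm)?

No external torque acts about the axis; L_before = L_after.
I_p = ½(10.9)(0.260)² = 0.3684 kg·m².
Added inertia Σmr² = (2.11)(0.0669)² = 0.009444 kg·m²; I_f = 0.3684 + 0.009444 = 0.3779 kg·m².
ω_f = I_p ω_i / I_f = (0.3684)(76.5) / 0.3779 = 74.59 rpm.

ω_f ≈ 74.6 rpm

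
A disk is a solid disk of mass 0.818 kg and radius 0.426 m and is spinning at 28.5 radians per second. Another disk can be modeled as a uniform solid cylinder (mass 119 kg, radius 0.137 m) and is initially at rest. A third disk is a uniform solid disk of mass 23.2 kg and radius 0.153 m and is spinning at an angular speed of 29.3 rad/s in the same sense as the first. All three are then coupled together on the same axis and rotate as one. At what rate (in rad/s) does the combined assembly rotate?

No external torque acts about the common axis, so total angular momentum is conserved.
Moments of inertia: I_A = ½(0.818)(0.426)² = 0.07422 kg·m²; I_B = ½(119)(0.137)² = 1.117 kg·m²; I_C = ½(23.2)(0.153)² = 0.2715 kg·m².
Taking A's sense as positive: L = (0.07422)(28.5) + (0.2715)(29.3) = 10.07 kg·m²·rad/s.
Combined I = 0.07422 + 1.117 + 0.2715 = 1.463 kg·m².
ω_f = L / I = 10.07 / 1.463 = 6.886 rad/s.

|ω_f| ≈ 6.89 rad/s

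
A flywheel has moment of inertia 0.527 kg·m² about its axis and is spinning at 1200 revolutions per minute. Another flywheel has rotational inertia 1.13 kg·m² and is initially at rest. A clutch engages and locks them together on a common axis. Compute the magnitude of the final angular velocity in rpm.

|ω_f| ≈ 382 rpm

No external torque acts about the common axis, so total angular momentum is conserved.
Taking A's sense as positive: L = (0.5270)(1200) = 632.4 kg·m²·rpm.
Combined I = 0.5270 + 1.130 = 1.657 kg·m².
ω_f = L / I = 632.4 / 1.657 = 381.7 rpm.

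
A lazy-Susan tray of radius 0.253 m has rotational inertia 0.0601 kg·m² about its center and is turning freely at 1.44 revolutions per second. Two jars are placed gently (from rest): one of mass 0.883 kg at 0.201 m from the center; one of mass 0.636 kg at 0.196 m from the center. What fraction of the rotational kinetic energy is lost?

No external torque acts about the center; L_before = L_after.
Added inertia Σmr² = (0.883)(0.201)² + (0.636)(0.196)² = 0.06011 kg·m²; I_f = 0.06010 + 0.06011 = 0.1202 kg·m².
ω_f = I_p ω_i / I_f = (0.06010)(1.44) / 0.1202 = 0.7200 rev/s.
KE_i = ½(0.06010)(9.048 rad/s)² = 2.460 J; KE_f = ½(0.1202)(4.524)² = 1.230 J.
Fraction lost = 0.5000.

fraction ≈ 0.500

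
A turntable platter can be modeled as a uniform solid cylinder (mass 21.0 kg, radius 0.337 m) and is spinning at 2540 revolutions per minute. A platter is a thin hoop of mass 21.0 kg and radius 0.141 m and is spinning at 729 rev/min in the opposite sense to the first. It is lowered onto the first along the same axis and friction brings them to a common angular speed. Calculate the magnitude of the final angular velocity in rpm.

|ω_f| ≈ 1690 rpm

No external torque acts about the common axis, so total angular momentum is conserved.
Moments of inertia: I_A = ½(21.0)(0.337)² = 1.192 kg·m²; I_B = (21.0)(0.141)² = 0.4175 kg·m².
Taking A's sense as positive: L = (1.192)(2540) − (0.4175)(729) = 2725 kg·m²·rpm.
Combined I = 1.192 + 0.4175 = 1.610 kg·m².
ω_f = L / I = 2725 / 1.610 = 1692 rpm.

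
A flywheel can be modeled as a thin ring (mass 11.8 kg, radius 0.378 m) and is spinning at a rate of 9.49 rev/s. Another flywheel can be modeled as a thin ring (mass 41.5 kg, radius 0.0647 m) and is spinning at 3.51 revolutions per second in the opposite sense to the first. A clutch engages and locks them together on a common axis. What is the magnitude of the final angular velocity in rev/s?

No external torque acts about the common axis, so total angular momentum is conserved.
Moments of inertia: I_A = (11.8)(0.378)² = 1.686 kg·m²; I_B = (41.5)(0.0647)² = 0.1737 kg·m².
Taking A's sense as positive: L = (1.686)(9.49) − (0.1737)(3.51) = 15.39 kg·m²·rev/s.
Combined I = 1.686 + 0.1737 = 1.860 kg·m².
ω_f = L / I = 15.39 / 1.860 = 8.276 rev/s.

|ω_f| ≈ 8.28 rev/s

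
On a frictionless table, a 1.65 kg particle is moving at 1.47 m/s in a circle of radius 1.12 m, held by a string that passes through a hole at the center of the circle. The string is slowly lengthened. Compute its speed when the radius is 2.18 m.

v₂ ≈ 0.755 m/s

The only horizontal force on the mass is along the cord (radial), so it exerts no torque about the hole and angular momentum m v r is conserved.
v₂ = v₁ r₁ / r₂ = (1.47)(1.12) / (2.18) = 0.7552 m/s.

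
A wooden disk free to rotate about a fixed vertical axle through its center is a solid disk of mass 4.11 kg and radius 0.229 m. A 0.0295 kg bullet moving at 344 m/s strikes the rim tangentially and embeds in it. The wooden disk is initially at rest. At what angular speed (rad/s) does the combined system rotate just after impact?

About the axle the impulsive forces during the collision are internal, so angular momentum about that axis is conserved.
I_p = ½(4.11)(0.229)² = 0.1078 kg·m². Taking the sense of the bullet's angular momentum as positive, L_{bullet} = m v R = (0.0295)(344)(0.229) = 2.324 kg·m²/s.
L_i = 0 + 2.324 = 2.324 kg·m²/s.
After sticking, I_f = I_p + m R² = 0.1078 + (0.0295)(0.229)² = 0.1093 kg·m².
ω_f = L_i / I_f = 2.324 / 0.1093 = 21.26 rad/s.

|ω_f| ≈ 21.3 rad/s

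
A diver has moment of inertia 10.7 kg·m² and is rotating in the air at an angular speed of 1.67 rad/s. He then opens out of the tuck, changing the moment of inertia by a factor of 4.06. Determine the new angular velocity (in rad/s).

With no external torque about the axis, L is conserved: I₁ω₁ = I₂ω₂.
I₂ = 4.06 × 10.7 = 43.44 kg·m².
ω₂ = I₁ω₁ / I₂ = (10.70)(1.67 rad/s) / (43.44) = 0.4113 rad/s.

ω₂ ≈ 0.411 rad/s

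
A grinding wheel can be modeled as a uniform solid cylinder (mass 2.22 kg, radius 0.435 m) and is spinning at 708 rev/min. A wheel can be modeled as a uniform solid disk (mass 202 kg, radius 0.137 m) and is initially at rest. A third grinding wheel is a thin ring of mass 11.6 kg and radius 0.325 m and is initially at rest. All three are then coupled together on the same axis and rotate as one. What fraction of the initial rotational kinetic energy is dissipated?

fraction ≈ 0.937

No external torque acts about the common axis, so total angular momentum is conserved.
Moments of inertia: I_A = ½(2.22)(0.435)² = 0.2100 kg·m²; I_B = ½(202)(0.137)² = 1.896 kg·m²; I_C = (11.6)(0.325)² = 1.225 kg·m².
Taking A's sense as positive: L = (0.2100)(708) = 148.7 kg·m²·rpm.
Combined I = 0.2100 + 1.896 + 1.225 = 3.331 kg·m².
ω_f = L / I = 148.7 / 3.331 = 44.64 rpm.
KE_i = ½ΣIω² = 577.3 J; KE_f = ½(3.331)(4.675)² = 36.40 J.
Fraction dissipated = (KE_i − KE_f)/KE_i = 0.9369.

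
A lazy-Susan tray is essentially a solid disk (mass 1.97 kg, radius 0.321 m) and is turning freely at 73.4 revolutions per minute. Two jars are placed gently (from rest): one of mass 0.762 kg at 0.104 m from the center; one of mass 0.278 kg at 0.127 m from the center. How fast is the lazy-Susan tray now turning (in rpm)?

ω_f ≈ 65.2 rpm

The added mass arrives with no angular momentum about the center, and any external torque about the center is negligible, so the system's angular momentum is conserved.
I_p = ½(1.97)(0.321)² = 0.1015 kg·m².
Added inertia Σmr² = (0.762)(0.104)² + (0.278)(0.127)² = 0.01273 kg·m²; I_f = 0.1015 + 0.01273 = 0.1142 kg·m².
ω_f = I_p ω_i / I_f = (0.1015)(73.4) / 0.1142 = 65.22 rpm.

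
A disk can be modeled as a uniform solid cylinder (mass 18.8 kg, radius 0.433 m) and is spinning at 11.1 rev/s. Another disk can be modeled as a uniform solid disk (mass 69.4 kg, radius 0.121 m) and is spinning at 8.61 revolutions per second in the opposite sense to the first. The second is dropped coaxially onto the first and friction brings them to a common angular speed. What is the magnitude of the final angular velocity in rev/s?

The coupling torques are internal; angular momentum about the shared axis is conserved.
Moments of inertia: I_A = ½(18.8)(0.433)² = 1.762 kg·m²; I_B = ½(69.4)(0.121)² = 0.5080 kg·m².
Taking A's sense as positive: L = (1.762)(11.1) − (0.5080)(8.61) = 15.19 kg·m²·rev/s.
Combined I = 1.762 + 0.5080 = 2.270 kg·m².
ω_f = L / I = 15.19 / 2.270 = 6.690 rev/s.

|ω_f| ≈ 6.69 rev/s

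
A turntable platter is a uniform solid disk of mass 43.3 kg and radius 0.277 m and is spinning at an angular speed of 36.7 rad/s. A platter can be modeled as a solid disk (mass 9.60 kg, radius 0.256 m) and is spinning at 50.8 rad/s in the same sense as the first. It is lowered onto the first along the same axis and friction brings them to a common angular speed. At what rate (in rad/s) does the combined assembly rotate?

The coupling torques are internal; angular momentum about the shared axis is conserved.
Moments of inertia: I_A = ½(43.3)(0.277)² = 1.661 kg·m²; I_B = ½(9.60)(0.256)² = 0.3146 kg·m².
Taking A's sense as positive: L = (1.661)(36.7) + (0.3146)(50.8) = 76.95 kg·m²·rad/s.
Combined I = 1.661 + 0.3146 = 1.976 kg·m².
ω_f = L / I = 76.95 / 1.976 = 38.94 rad/s.

|ω_f| ≈ 38.9 rad/s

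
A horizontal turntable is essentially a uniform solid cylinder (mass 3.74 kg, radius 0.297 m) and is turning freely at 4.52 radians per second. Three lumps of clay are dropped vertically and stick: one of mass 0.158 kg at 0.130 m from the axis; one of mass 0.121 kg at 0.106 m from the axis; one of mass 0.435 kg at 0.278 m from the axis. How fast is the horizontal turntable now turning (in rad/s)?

The added mass arrives with no angular momentum about the axis, and any external torque about the axis is negligible, so the system's angular momentum is conserved.
I_p = ½(3.74)(0.297)² = 0.1650 kg·m².
Added inertia Σmr² = (0.158)(0.130)² + (0.121)(0.106)² + (0.435)(0.278)² = 0.03765 kg·m²; I_f = 0.1650 + 0.03765 = 0.2026 kg·m².
ω_f = I_p ω_i / I_f = (0.1650)(4.52) / 0.2026 = 3.680 rad/s.

ω_f ≈ 3.68 rad/s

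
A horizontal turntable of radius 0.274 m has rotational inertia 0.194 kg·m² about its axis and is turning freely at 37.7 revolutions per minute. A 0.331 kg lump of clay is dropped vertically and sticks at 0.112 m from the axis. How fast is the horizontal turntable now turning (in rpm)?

No external torque acts about the axis; L_before = L_after.
Added inertia Σmr² = (0.331)(0.112)² = 0.004152 kg·m²; I_f = 0.1940 + 0.004152 = 0.1982 kg·m².
ω_f = I_p ω_i / I_f = (0.1940)(37.7) / 0.1982 = 36.91 rpm.

ω_f ≈ 36.9 rpm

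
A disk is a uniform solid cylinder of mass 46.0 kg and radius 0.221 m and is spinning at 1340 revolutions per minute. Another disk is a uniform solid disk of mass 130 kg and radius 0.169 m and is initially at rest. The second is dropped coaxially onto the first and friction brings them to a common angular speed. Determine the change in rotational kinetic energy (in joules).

ΔKE ≈ -6890 J

No external torque acts about the common axis, so total angular momentum is conserved.
Moments of inertia: I_A = ½(46.0)(0.221)² = 1.123 kg·m²; I_B = ½(130)(0.169)² = 1.856 kg·m².
Taking A's sense as positive: L = (1.123)(1340) = 1505 kg·m²·rpm.
Combined I = 1.123 + 1.856 = 2.980 kg·m².
ω_f = L / I = 1505 / 2.980 = 505.2 rpm.
KE_i = ½ΣIω² = 11060 J; KE_f = ½(2.980)(52.90)² = 4169 J.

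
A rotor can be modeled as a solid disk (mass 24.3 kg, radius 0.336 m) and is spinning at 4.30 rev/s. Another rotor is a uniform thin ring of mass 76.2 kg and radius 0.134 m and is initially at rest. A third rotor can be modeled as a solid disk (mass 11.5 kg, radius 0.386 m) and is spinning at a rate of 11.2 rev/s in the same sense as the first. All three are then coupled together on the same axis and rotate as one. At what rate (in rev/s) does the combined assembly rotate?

|ω_f| ≈ 4.31 rev/s

No external torque acts about the common axis, so total angular momentum is conserved.
Moments of inertia: I_A = ½(24.3)(0.336)² = 1.372 kg·m²; I_B = (76.2)(0.134)² = 1.368 kg·m²; I_C = ½(11.5)(0.386)² = 0.8567 kg·m².
Taking A's sense as positive: L = (1.372)(4.30) + (0.8567)(11.2) = 15.49 kg·m²·rev/s.
Combined I = 1.372 + 1.368 + 0.8567 = 3.597 kg·m².
ω_f = L / I = 15.49 / 3.597 = 4.308 rev/s.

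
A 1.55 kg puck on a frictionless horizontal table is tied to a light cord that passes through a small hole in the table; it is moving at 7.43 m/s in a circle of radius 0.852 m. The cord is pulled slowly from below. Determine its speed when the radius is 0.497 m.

v₂ ≈ 12.7 m/s

The only horizontal force on the mass is along the cord (radial), so it exerts no torque about the hole and angular momentum m v r is conserved.
v₂ = v₁ r₁ / r₂ = (7.43)(0.852) / (0.497) = 12.74 m/s.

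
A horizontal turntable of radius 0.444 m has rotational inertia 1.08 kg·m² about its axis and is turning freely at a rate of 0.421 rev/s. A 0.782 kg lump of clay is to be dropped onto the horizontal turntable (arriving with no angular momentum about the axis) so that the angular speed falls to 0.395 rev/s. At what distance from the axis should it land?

r ≈ 0.302 m

No external torque acts about the axis; L_before = L_after.
I_p ω_i = (I_p + m r²) ω_f ⇒ m r² = I_p(ω_i/ω_f − 1) = 1.080(0.421/0.395 − 1) = 0.07109 kg·m².
r = √(0.07109/0.782) = 0.3015 m.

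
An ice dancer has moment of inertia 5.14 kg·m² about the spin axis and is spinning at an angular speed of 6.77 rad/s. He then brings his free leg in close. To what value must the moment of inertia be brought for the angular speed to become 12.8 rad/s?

I₂ ≈ 2.72 kg·m²

Angular momentum about the spin axis is conserved since the torque about it is zero.
I₂ = I₁ω₁ / ω₂ = (5.14)(6.77) / (12.8) = 2.719 kg·m².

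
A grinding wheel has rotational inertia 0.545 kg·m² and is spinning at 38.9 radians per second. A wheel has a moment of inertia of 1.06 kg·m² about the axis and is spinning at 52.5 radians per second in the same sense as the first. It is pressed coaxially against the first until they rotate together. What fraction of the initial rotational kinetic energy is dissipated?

fraction ≈ 0.0178

No external torque acts about the common axis, so total angular momentum is conserved.
Taking A's sense as positive: L = (0.5450)(38.9) + (1.060)(52.5) = 76.85 kg·m²·rad/s.
Combined I = 0.5450 + 1.060 = 1.605 kg·m².
ω_f = L / I = 76.85 / 1.605 = 47.88 rad/s.
KE_i = ½ΣIω² = 1873 J; KE_f = ½(1.605)(47.88)² = 1840 J.
Fraction dissipated = (KE_i − KE_f)/KE_i = 0.01777.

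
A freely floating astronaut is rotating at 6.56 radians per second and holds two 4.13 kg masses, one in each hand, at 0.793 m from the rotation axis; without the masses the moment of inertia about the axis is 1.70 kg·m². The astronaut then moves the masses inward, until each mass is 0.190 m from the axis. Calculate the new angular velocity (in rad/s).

ω₂ ≈ 22.6 rad/s

With no external torque about the axis, L is conserved: I₁ω₁ = I₂ω₂.
I₁ = 1.70 + 2(4.13)(0.793)² = 6.894 kg·m²; I₂ = 1.70 + 2(4.13)(0.190)² = 1.998 kg·m².
ω₂ = I₁ω₁ / I₂ = (6.894)(6.56 rad/s) / (1.998) = 22.63 rad/s.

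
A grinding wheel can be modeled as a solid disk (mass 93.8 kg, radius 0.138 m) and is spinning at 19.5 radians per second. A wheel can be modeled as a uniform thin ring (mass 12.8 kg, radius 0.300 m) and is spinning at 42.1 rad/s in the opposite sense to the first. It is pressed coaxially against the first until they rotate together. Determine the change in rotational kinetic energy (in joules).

No external torque acts about the common axis, so total angular momentum is conserved.
Moments of inertia: I_A = ½(93.8)(0.138)² = 0.8932 kg·m²; I_B = (12.8)(0.300)² = 1.152 kg·m².
Taking A's sense as positive: L = (0.8932)(19.5) − (1.152)(42.1) = -31.08 kg·m²·rad/s.
Combined I = 0.8932 + 1.152 = 2.045 kg·m².
ω_f = L / I = -31.08 / 2.045 = -15.20 rad/s.
KE_i = ½ΣIω² = 1191 J; KE_f = ½(2.045)(15.20)² = 236.2 J.

ΔKE ≈ -955 J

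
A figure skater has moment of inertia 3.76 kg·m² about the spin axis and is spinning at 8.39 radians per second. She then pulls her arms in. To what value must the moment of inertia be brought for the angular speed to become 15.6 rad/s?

With no external torque about the axis, L is conserved: I₁ω₁ = I₂ω₂.
I₂ = I₁ω₁ / ω₂ = (3.76)(8.39) / (15.6) = 2.022 kg·m².

I₂ ≈ 2.02 kg·m²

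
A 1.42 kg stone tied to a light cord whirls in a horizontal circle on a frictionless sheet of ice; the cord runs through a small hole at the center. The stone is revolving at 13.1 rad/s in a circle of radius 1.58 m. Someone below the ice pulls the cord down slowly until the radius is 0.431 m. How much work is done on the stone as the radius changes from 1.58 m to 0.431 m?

W ≈ 3780 J

The constraining force is radial, so m r² ω about the center is conserved.
ω₂ = ω₁ (r₁/r₂)² = (13.1)(1.58/0.431)² = 176.0 rad/s.
W = ΔKE = ½m(v₂² − v₁²) = 3783 J.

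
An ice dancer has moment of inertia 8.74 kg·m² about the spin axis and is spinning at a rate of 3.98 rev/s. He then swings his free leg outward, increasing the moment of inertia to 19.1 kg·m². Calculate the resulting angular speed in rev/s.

ω₂ ≈ 1.82 rev/s

No external torque acts about the spin axis, so angular momentum is conserved.
ω₂ = I₁ω₁ / I₂ = (8.740)(3.98 rev/s) / (19.10) = 1.821 rev/s.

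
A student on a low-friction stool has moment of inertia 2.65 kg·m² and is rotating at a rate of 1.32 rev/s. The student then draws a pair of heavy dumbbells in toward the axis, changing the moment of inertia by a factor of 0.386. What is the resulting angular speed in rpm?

ω₂ ≈ 205 rpm

No external torque acts about the spin axis, so angular momentum is conserved.
I₂ = 0.386 × 2.65 = 1.023 kg·m².
ω₂ = I₁ω₁ / I₂ = (2.650)(1.32 rev/s) / (1.023) = 3.420 rev/s = 205.2 rpm.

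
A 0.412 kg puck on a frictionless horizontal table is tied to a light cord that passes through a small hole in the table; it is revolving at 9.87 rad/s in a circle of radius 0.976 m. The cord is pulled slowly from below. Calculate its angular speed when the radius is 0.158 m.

No torque about the axis ⇒ m r₁² ω₁ = m r₂² ω₂.
ω₂ = ω₁ (r₁/r₂)² = (9.87)(0.976/0.158)² = 376.6 rad/s.

ω₂ ≈ 377 rad/s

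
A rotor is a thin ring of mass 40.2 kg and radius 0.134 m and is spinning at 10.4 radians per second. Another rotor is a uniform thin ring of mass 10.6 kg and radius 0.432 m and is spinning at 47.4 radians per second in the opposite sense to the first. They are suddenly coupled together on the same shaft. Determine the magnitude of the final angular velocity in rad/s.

No external torque acts about the common axis, so total angular momentum is conserved.
Moments of inertia: I_A = (40.2)(0.134)² = 0.7218 kg·m²; I_B = (10.6)(0.432)² = 1.978 kg·m².
Taking A's sense as positive: L = (0.7218)(10.4) − (1.978)(47.4) = -86.26 kg·m²·rad/s.
Combined I = 0.7218 + 1.978 = 2.700 kg·m².
ω_f = L / I = -86.26 / 2.700 = -31.95 rad/s.

|ω_f| ≈ 31.9 rad/s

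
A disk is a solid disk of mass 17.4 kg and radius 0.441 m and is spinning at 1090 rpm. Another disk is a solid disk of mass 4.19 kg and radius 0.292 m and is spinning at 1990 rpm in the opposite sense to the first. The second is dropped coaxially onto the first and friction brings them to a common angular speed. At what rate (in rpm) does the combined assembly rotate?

The coupling torques are internal; angular momentum about the shared axis is conserved.
Moments of inertia: I_A = ½(17.4)(0.441)² = 1.692 kg·m²; I_B = ½(4.19)(0.292)² = 0.1786 kg·m².
Taking A's sense as positive: L = (1.692)(1090) − (0.1786)(1990) = 1489 kg·m²·rpm.
Combined I = 1.692 + 0.1786 = 1.871 kg·m².
ω_f = L / I = 1489 / 1.871 = 795.9 rpm.

|ω_f| ≈ 796 rpm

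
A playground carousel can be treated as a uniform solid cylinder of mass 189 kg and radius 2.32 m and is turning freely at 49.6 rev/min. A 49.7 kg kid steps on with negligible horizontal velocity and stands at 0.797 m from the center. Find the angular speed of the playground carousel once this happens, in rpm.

ω_f ≈ 46.7 rpm

The added mass arrives with no angular momentum about the center, and any external torque about the center is negligible, so the system's angular momentum is conserved.
I_p = ½(189)(2.32)² = 508.6 kg·m².
Added inertia Σmr² = (49.7)(0.797)² = 31.57 kg·m²; I_f = 508.6 + 31.57 = 540.2 kg·m².
ω_f = I_p ω_i / I_f = (508.6)(49.6) / 540.2 = 46.70 rpm.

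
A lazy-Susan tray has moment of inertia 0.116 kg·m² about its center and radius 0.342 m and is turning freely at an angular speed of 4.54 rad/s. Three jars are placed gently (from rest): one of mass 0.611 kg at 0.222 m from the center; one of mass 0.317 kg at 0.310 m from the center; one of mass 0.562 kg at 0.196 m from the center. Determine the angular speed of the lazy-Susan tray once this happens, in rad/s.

ω_f ≈ 2.66 rad/s

The added mass arrives with no angular momentum about the center, and any external torque about the center is negligible, so the system's angular momentum is conserved.
Added inertia Σmr² = (0.611)(0.222)² + (0.317)(0.310)² + (0.562)(0.196)² = 0.08217 kg·m²; I_f = 0.1160 + 0.08217 = 0.1982 kg·m².
ω_f = I_p ω_i / I_f = (0.1160)(4.54) / 0.1982 = 2.658 rad/s.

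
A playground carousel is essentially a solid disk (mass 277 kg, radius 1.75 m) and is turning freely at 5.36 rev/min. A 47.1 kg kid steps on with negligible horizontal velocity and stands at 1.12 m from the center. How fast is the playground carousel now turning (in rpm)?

No external torque acts about the center; L_before = L_after.
I_p = ½(277)(1.75)² = 424.2 kg·m².
Added inertia Σmr² = (47.1)(1.12)² = 59.08 kg·m²; I_f = 424.2 + 59.08 = 483.2 kg·m².
ω_f = I_p ω_i / I_f = (424.2)(5.36) / 483.2 = 4.705 rpm.

ω_f ≈ 4.70 rpm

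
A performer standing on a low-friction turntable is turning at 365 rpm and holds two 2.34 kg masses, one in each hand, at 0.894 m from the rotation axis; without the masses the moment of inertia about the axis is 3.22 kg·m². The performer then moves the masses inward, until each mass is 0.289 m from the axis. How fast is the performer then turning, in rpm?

No external torque acts about the spin axis, so angular momentum is conserved.
I₁ = 3.22 + 2(2.34)(0.894)² = 6.960 kg·m²; I₂ = 3.22 + 2(2.34)(0.289)² = 3.611 kg·m².
ω₂ = I₁ω₁ / I₂ = (6.960)(365 rpm) / (3.611) = 703.6 rpm.

ω₂ ≈ 704 rpm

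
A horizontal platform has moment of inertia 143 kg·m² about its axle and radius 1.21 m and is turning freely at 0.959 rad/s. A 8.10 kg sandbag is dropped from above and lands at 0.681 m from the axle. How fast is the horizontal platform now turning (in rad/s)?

The added mass arrives with no angular momentum about the axle, and any external torque about the axle is negligible, so the system's angular momentum is conserved.
Added inertia Σmr² = (8.10)(0.681)² = 3.756 kg·m²; I_f = 143.0 + 3.756 = 146.8 kg·m².
ω_f = I_p ω_i / I_f = (143.0)(0.959) / 146.8 = 0.9345 rad/s.

ω_f ≈ 0.934 rad/s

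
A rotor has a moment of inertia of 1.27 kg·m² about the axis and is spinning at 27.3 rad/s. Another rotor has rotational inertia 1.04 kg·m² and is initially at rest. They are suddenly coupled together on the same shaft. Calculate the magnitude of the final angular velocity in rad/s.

No external torque acts about the common axis, so total angular momentum is conserved.
Taking A's sense as positive: L = (1.270)(27.3) = 34.67 kg·m²·rad/s.
Combined I = 1.270 + 1.040 = 2.310 kg·m².
ω_f = L / I = 34.67 / 2.310 = 15.01 rad/s.

|ω_f| ≈ 15.0 rad/s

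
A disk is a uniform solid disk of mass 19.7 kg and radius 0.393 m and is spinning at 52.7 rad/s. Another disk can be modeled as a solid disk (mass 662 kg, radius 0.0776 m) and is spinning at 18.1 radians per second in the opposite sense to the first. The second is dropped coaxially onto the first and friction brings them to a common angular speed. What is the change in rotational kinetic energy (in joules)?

No external torque acts about the common axis, so total angular momentum is conserved.
Moments of inertia: I_A = ½(19.7)(0.393)² = 1.521 kg·m²; I_B = ½(662)(0.0776)² = 1.993 kg·m².
Taking A's sense as positive: L = (1.521)(52.7) − (1.993)(18.1) = 44.10 kg·m²·rad/s.
Combined I = 1.521 + 1.993 = 3.515 kg·m².
ω_f = L / I = 44.10 / 3.515 = 12.55 rad/s.
KE_i = ½ΣIω² = 2439 J; KE_f = ½(3.515)(12.55)² = 276.6 J.

ΔKE ≈ -2160 J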